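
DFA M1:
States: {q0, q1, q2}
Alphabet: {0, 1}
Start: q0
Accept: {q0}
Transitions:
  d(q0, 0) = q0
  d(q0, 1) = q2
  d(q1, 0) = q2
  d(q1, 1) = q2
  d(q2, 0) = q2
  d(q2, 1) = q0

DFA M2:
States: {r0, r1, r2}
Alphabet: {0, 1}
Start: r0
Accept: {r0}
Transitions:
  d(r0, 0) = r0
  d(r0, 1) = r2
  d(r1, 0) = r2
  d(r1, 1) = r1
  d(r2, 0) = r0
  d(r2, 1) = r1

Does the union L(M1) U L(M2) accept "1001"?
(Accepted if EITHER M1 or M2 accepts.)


M1: final=q0 accepted=True
M2: final=r2 accepted=False

Yes, union accepts


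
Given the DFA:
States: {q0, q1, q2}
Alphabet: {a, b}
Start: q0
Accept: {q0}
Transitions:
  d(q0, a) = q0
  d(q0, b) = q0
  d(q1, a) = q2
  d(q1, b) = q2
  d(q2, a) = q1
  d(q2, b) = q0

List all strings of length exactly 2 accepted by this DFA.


All strings of length 2: 4 total
Accepted: 4

"aa", "ab", "ba", "bb"


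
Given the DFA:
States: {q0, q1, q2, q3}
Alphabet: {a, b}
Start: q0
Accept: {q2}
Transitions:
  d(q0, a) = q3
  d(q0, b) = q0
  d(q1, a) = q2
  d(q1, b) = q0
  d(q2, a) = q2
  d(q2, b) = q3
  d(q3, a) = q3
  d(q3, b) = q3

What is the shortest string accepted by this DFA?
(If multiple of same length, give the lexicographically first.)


BFS by string length (lex-first path to each state shown):
  len 0: q0<-""
  len 1: q0<-"b", q3<-"a"
  len 2: q0<-"bb", q3<-"aa"
  len 3: q0<-"bbb", q3<-"aaa"
  len 4: q0<-"bbbb", q3<-"aaaa"
  len 5: q0<-"bbbbb", q3<-"aaaaa"
  len 6: q0<-"bbbbbb", q3<-"aaaaaa"
  len 7: q0<-"bbbbbbb", q3<-"aaaaaaa"
  len 8: q0<-"bbbbbbbb", q3<-"aaaaaaaa"

No string accepted (empty language)


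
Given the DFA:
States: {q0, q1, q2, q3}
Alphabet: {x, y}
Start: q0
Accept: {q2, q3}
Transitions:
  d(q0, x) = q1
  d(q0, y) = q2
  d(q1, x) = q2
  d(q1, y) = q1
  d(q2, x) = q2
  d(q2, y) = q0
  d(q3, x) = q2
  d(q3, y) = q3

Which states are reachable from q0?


BFS from q0:
  layer 0: {q0}
  layer 1: {q1, q2}

{q0, q1, q2}


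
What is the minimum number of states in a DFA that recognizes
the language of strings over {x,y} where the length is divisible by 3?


States track (length) mod 3.
Need 3 states: one per remainder 0..2; accept = remainder 0.

3


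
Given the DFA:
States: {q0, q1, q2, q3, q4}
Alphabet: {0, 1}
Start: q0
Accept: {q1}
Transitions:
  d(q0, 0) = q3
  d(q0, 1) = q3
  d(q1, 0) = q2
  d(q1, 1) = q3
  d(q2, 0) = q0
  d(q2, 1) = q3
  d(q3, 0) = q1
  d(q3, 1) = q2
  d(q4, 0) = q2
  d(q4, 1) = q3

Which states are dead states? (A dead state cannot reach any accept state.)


Forward reachability from each state:
  q0 -> reaches accept state q1 (live)
  q1 -> reaches accept state q1 (live)
  q2 -> reaches accept state q1 (live)
  q3 -> reaches accept state q1 (live)
  q4 -> reaches accept state q1 (live)

None (all states can reach an accept state)


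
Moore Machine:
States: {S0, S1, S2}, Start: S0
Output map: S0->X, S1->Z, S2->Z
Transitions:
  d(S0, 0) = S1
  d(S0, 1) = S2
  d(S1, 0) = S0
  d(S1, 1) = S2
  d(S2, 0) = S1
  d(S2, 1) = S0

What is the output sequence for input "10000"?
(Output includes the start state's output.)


Start: S0 (output X)
  --1--> S2 (output Z)
  --0--> S1 (output Z)
  --0--> S0 (output X)
  --0--> S1 (output Z)
  --0--> S0 (output X)

"XZZXZX"


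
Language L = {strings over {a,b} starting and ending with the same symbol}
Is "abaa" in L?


first = 'a', last = 'a'

Yes, "abaa" is in L


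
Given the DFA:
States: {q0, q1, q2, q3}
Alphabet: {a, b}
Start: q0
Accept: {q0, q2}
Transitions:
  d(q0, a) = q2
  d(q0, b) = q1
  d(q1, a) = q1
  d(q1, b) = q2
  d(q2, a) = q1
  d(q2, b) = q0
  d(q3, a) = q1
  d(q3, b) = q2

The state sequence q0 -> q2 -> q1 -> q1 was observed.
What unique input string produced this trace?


Trace back each transition to find the symbol:
  q0 --[a]--> q2
  q2 --[a]--> q1
  q1 --[a]--> q1

"aaa"


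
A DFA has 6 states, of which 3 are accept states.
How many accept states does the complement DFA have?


Complement swaps accept and non-accept states.
6 - 3 = 3

3


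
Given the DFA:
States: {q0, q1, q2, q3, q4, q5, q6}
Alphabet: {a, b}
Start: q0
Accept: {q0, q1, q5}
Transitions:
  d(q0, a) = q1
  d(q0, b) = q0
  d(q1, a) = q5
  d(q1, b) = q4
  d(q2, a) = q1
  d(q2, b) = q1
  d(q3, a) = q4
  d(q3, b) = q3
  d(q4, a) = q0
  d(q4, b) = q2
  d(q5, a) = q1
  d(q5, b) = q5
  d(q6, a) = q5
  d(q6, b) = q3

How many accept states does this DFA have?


Accept states listed: {q0, q1, q5}
Counting: q0(1) q1(2) q5(3)

3


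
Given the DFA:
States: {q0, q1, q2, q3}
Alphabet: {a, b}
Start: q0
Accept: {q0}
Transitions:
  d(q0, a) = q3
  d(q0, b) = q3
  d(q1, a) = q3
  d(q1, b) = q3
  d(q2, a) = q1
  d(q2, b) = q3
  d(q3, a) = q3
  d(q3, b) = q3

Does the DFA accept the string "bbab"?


Trace: q0 -> q3 -> q3 -> q3 -> q3
Final state: q3
Accept states: {q0}

No, rejected (final state q3 is not an accept state)


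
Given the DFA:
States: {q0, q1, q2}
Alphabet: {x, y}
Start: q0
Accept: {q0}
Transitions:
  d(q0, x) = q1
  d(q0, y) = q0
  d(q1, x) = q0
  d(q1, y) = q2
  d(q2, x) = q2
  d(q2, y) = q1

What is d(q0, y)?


Looking up transition d(q0, y)

q0


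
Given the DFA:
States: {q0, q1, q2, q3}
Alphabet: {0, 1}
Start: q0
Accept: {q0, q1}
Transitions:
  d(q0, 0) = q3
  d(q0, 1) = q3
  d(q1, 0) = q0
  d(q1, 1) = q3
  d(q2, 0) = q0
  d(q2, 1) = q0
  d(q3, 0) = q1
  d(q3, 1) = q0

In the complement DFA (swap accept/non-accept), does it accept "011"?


Trace: q0 -> q3 -> q0 -> q3
Final: q3
Original accept: {q0, q1}
Complement: q3 is not in original accept

Yes, complement accepts (original rejects)


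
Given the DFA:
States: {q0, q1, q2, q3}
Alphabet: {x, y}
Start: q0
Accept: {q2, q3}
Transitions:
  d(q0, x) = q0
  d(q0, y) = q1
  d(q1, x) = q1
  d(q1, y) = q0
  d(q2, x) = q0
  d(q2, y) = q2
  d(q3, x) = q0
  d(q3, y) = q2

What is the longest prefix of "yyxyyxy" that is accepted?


Run the DFA, marking each prefix where the state is accepting:
  "" -> q0 [reject]
  "y" -> q1 [reject]
  "yy" -> q0 [reject]
  "yyx" -> q0 [reject]
  "yyxy" -> q1 [reject]
  "yyxyy" -> q0 [reject]
  "yyxyyx" -> q0 [reject]
  "yyxyyxy" -> q1 [reject]

No prefix is accepted


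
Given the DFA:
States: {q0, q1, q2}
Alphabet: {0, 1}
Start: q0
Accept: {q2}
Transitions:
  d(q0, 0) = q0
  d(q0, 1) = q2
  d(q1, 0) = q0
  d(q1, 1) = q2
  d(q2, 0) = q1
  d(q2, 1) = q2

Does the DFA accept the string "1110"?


Trace: q0 -> q2 -> q2 -> q2 -> q1
Final state: q1
Accept states: {q2}

No, rejected (final state q1 is not an accept state)


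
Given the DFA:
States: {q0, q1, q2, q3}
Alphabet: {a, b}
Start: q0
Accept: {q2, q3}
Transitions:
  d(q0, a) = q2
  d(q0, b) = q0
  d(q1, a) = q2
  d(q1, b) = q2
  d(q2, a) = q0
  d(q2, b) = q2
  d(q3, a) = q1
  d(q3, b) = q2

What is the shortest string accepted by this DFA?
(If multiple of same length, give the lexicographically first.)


BFS by string length (lex-first path to each state shown):
  len 0: q0<-""
  len 1: q0<-"b", q2<-"a"
Found accept state at length 1.

"a"


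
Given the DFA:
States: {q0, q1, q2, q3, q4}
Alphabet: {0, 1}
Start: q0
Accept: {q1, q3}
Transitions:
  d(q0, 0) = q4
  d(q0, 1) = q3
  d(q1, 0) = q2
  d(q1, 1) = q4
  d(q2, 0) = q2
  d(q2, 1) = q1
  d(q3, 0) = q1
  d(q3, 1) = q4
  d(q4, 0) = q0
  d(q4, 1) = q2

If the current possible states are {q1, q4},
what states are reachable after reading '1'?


Apply transition on '1' from each current state:
  d(q1, 1) = q4
  d(q4, 1) = q2

{q2, q4}


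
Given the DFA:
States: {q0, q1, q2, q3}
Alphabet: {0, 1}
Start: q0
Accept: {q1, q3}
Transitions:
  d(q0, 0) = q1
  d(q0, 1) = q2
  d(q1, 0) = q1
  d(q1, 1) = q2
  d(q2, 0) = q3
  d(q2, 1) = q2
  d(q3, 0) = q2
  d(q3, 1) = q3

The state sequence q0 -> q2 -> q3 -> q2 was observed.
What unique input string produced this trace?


Trace back each transition to find the symbol:
  q0 --[1]--> q2
  q2 --[0]--> q3
  q3 --[0]--> q2

"100"


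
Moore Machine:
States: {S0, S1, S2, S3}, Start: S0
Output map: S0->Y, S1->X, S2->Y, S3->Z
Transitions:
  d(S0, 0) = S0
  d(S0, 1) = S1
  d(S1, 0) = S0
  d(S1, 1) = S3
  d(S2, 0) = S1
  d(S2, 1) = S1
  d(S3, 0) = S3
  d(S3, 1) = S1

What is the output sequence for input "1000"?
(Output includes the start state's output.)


Start: S0 (output Y)
  --1--> S1 (output X)
  --0--> S0 (output Y)
  --0--> S0 (output Y)
  --0--> S0 (output Y)

"YXYYY"


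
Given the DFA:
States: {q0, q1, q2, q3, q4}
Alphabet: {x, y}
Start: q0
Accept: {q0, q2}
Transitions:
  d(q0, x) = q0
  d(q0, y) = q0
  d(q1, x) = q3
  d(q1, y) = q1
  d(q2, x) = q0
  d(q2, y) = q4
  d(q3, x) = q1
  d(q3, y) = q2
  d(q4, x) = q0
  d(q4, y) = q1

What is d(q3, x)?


Looking up transition d(q3, x)

q1


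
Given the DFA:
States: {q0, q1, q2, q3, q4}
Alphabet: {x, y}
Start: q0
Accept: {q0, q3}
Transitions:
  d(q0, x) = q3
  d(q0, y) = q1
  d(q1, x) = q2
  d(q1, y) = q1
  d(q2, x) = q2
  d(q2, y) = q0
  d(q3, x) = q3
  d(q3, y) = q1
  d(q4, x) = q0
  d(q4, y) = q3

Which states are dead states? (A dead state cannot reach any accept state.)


Forward reachability from each state:
  q0 -> reaches accept state q0 (live)
  q1 -> reaches accept state q0 (live)
  q2 -> reaches accept state q0 (live)
  q3 -> reaches accept state q0 (live)
  q4 -> reaches accept state q0 (live)

None (all states can reach an accept state)


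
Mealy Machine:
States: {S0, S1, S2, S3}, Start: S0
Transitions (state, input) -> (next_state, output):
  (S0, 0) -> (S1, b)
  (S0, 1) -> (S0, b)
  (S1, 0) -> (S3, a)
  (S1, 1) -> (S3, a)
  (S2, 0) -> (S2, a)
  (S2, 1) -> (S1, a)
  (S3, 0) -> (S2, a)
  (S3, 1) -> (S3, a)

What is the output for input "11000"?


Step-by-step:
  (S0, 1) -> (S0, b)
  (S0, 1) -> (S0, b)
  (S0, 0) -> (S1, b)
  (S1, 0) -> (S3, a)
  (S3, 0) -> (S2, a)

"bbbaa"


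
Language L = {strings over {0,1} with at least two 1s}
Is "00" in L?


count('1') = 0

No, "00" is not in L


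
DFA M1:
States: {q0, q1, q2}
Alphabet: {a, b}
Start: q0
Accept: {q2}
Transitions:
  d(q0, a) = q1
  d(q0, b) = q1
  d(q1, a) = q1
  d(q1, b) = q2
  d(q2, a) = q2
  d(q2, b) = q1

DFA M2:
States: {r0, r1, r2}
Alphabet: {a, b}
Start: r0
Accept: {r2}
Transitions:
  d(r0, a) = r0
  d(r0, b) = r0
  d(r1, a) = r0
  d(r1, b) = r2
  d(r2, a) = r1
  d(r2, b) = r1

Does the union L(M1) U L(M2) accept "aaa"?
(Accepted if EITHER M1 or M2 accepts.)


M1: final=q1 accepted=False
M2: final=r0 accepted=False

No, union rejects (neither accepts)


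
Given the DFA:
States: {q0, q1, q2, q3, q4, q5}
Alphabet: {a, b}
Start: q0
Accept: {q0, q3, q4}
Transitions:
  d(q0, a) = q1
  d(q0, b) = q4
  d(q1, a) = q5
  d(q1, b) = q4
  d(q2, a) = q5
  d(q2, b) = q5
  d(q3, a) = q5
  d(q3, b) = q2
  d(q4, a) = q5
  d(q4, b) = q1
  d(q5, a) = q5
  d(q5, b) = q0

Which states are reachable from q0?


BFS from q0:
  layer 0: {q0}
  layer 1: {q1, q4}
  layer 2: {q5}

{q0, q1, q4, q5}


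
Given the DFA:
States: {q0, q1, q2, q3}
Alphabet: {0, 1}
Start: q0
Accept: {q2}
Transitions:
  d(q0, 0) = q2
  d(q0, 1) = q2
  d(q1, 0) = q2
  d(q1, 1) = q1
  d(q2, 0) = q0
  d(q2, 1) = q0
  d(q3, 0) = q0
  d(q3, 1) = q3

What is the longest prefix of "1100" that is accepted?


Run the DFA, marking each prefix where the state is accepting:
  "" -> q0 [reject]
  "1" -> q2 [accept]
  "11" -> q0 [reject]
  "110" -> q2 [accept]
  "1100" -> q0 [reject]

"110"


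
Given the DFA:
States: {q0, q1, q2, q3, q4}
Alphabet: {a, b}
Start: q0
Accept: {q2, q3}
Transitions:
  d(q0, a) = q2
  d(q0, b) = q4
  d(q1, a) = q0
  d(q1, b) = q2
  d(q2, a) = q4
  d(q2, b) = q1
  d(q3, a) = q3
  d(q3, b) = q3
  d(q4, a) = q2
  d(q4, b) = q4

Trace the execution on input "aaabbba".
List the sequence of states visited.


Input: aaabbba
d(q0, a) = q2
d(q2, a) = q4
d(q4, a) = q2
d(q2, b) = q1
d(q1, b) = q2
d(q2, b) = q1
d(q1, a) = q0


q0 -> q2 -> q4 -> q2 -> q1 -> q2 -> q1 -> q0


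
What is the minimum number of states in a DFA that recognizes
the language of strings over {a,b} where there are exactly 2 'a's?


States: count = 0, 1, ..., 2 (that's 3 states), plus a dead state for count > 2.
Total: 3 + 1 = 4. Accept = count-2 state.

4


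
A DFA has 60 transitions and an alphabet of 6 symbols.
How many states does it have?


Each state has exactly one transition per symbol.
states = transitions / |alphabet| = 60 / 6 = 10

10


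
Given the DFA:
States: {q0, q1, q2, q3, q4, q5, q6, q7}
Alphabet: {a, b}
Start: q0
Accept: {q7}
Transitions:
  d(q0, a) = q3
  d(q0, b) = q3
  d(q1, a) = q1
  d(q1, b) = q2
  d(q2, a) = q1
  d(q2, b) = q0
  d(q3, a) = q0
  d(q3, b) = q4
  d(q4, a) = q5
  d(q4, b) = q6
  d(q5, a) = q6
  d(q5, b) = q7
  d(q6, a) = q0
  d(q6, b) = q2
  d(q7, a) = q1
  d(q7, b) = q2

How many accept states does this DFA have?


Accept states listed: {q7}
Counting: q7(1)

1


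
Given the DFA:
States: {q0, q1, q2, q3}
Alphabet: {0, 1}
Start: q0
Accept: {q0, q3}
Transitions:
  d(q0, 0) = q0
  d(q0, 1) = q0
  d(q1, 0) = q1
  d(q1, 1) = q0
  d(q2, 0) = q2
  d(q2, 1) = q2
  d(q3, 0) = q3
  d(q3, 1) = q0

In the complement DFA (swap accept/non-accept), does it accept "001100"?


Trace: q0 -> q0 -> q0 -> q0 -> q0 -> q0 -> q0
Final: q0
Original accept: {q0, q3}
Complement: q0 is in original accept

No, complement rejects (original accepts)


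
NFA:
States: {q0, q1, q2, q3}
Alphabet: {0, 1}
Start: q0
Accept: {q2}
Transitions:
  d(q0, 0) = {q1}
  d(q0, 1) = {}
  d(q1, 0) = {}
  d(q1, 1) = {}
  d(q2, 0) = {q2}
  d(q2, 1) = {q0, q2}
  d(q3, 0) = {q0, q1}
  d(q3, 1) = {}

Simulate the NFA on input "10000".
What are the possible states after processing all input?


Start: {q0}
  --1--> {}
  --0--> {}
  --0--> {}
  --0--> {}
  --0--> {}

{} (empty set, no valid transitions)


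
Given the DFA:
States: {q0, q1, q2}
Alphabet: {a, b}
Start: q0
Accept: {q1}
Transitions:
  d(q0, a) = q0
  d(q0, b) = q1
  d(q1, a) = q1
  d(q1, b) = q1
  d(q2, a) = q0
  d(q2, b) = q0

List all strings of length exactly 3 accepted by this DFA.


All strings of length 3: 8 total
Accepted: 7

"aab", "aba", "abb", "baa", "bab", "bba", "bbb"


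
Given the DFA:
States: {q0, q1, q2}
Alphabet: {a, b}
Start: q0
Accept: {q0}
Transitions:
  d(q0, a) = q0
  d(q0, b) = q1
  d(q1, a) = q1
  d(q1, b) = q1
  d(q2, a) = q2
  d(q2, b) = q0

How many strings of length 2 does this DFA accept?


Enumerating all length-2 strings:
  "aa" -> q0 [accept]
  "ab" -> q1 [reject]
  "ba" -> q1 [reject]
  "bb" -> q1 [reject]

1 out of 4


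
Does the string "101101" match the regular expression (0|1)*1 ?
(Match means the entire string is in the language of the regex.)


|string| = 6; first = '1'; last = '1'

Yes, "101101" matches (0|1)*1


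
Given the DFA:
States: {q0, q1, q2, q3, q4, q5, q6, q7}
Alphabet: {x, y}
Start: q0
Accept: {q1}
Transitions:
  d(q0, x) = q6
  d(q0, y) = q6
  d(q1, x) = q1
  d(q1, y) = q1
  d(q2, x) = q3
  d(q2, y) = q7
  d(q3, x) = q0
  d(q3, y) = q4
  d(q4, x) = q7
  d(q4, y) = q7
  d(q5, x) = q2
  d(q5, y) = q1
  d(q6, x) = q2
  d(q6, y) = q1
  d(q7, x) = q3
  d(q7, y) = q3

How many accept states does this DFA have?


Accept states listed: {q1}
Counting: q1(1)

1


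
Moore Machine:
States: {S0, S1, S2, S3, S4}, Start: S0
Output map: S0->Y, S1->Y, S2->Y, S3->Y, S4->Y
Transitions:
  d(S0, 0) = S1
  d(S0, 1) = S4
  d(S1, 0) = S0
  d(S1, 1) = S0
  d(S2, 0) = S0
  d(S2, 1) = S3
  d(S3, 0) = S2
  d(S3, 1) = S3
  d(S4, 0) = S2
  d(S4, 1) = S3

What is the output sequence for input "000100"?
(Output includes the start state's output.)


Start: S0 (output Y)
  --0--> S1 (output Y)
  --0--> S0 (output Y)
  --0--> S1 (output Y)
  --1--> S0 (output Y)
  --0--> S1 (output Y)
  --0--> S0 (output Y)

"YYYYYYY"


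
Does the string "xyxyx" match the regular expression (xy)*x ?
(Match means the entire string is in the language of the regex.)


|string| = 5; first = 'x'; last = 'x'

Yes, "xyxyx" matches (xy)*x


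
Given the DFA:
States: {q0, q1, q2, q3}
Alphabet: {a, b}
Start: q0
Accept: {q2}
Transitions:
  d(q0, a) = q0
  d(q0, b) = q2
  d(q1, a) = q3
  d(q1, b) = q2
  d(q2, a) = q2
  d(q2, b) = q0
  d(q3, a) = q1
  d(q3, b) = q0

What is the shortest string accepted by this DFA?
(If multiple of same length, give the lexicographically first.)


BFS by string length (lex-first path to each state shown):
  len 0: q0<-""
  len 1: q0<-"a", q2<-"b"
Found accept state at length 1.

"b"


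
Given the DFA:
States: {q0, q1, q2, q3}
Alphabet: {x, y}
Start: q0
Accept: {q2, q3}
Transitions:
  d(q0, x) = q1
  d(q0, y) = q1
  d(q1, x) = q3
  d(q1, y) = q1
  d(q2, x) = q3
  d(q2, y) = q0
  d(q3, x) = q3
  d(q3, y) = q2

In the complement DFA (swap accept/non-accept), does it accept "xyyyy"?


Trace: q0 -> q1 -> q1 -> q1 -> q1 -> q1
Final: q1
Original accept: {q2, q3}
Complement: q1 is not in original accept

Yes, complement accepts (original rejects)


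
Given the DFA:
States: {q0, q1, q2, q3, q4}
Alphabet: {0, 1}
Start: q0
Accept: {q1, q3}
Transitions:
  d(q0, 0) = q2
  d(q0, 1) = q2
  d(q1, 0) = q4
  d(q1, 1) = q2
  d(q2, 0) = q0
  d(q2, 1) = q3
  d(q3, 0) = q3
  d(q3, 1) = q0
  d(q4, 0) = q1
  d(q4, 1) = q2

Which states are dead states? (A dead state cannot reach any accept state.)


Forward reachability from each state:
  q0 -> reaches accept state q3 (live)
  q1 -> reaches accept state q1 (live)
  q2 -> reaches accept state q3 (live)
  q3 -> reaches accept state q3 (live)
  q4 -> reaches accept state q1 (live)

None (all states can reach an accept state)


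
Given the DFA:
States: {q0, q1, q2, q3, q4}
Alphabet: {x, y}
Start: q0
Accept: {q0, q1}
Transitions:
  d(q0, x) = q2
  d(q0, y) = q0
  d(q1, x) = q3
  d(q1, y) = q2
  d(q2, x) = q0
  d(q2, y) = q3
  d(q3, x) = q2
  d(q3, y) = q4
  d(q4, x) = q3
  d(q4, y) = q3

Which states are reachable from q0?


BFS from q0:
  layer 0: {q0}
  layer 1: {q2}
  layer 2: {q3}
  layer 3: {q4}

{q0, q2, q3, q4}


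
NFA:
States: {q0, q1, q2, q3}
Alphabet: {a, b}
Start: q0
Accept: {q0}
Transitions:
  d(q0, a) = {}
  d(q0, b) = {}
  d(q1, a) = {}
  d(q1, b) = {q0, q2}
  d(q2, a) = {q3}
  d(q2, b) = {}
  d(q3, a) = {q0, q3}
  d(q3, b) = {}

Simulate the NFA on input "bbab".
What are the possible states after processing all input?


Start: {q0}
  --b--> {}
  --b--> {}
  --a--> {}
  --b--> {}

{} (empty set, no valid transitions)


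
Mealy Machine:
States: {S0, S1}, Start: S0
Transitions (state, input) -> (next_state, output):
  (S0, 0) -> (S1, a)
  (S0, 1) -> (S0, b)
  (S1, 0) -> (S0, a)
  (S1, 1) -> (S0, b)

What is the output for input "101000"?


Step-by-step:
  (S0, 1) -> (S0, b)
  (S0, 0) -> (S1, a)
  (S1, 1) -> (S0, b)
  (S0, 0) -> (S1, a)
  (S1, 0) -> (S0, a)
  (S0, 0) -> (S1, a)

"babaaa"


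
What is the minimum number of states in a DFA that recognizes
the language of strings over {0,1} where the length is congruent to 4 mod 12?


States track (length) mod 12.
Need 12 states: one per remainder 0..11; accept = remainder 4.

12


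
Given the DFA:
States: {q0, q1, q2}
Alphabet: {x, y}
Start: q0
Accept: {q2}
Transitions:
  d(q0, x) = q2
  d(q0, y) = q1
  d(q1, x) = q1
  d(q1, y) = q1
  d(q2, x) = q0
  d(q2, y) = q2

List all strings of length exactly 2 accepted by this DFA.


All strings of length 2: 4 total
Accepted: 1

"xy"


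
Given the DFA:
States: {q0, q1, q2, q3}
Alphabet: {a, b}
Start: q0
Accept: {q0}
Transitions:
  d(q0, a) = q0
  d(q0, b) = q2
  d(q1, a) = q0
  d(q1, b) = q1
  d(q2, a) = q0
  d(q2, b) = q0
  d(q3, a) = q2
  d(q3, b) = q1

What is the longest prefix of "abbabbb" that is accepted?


Run the DFA, marking each prefix where the state is accepting:
  "" -> q0 [accept]
  "a" -> q0 [accept]
  "ab" -> q2 [reject]
  "abb" -> q0 [accept]
  "abba" -> q0 [accept]
  "abbab" -> q2 [reject]
  "abbabb" -> q0 [accept]
  "abbabbb" -> q2 [reject]

"abbabb"


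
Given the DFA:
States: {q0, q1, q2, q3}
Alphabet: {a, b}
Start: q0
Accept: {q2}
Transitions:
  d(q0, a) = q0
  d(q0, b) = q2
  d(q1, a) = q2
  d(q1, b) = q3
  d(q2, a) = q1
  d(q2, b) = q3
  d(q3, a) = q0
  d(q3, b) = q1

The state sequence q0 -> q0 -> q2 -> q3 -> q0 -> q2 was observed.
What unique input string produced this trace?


Trace back each transition to find the symbol:
  q0 --[a]--> q0
  q0 --[b]--> q2
  q2 --[b]--> q3
  q3 --[a]--> q0
  q0 --[b]--> q2

"abbab"


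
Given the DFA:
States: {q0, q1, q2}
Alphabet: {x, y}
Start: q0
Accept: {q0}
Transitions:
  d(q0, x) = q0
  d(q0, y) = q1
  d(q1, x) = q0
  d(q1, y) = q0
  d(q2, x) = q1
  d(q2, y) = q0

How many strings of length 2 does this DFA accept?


Enumerating all length-2 strings:
  "xx" -> q0 [accept]
  "xy" -> q1 [reject]
  "yx" -> q0 [accept]
  "yy" -> q0 [accept]

3 out of 4


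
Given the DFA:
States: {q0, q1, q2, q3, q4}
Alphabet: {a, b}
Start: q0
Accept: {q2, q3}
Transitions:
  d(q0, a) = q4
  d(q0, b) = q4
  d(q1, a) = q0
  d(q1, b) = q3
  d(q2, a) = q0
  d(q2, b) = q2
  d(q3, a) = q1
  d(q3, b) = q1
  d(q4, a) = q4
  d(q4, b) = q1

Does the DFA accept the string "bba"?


Trace: q0 -> q4 -> q1 -> q0
Final state: q0
Accept states: {q2, q3}

No, rejected (final state q0 is not an accept state)


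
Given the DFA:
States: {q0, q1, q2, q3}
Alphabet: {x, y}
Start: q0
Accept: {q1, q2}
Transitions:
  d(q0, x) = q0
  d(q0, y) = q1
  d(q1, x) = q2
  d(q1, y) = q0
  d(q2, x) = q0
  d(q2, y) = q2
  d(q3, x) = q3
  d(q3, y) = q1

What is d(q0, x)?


Looking up transition d(q0, x)

q0


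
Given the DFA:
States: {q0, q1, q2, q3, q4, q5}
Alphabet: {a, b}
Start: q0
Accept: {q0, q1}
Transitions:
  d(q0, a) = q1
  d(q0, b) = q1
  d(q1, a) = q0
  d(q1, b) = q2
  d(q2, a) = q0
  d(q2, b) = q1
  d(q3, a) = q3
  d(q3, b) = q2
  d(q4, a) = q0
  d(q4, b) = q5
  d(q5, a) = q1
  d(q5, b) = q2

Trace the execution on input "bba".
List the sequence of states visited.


Input: bba
d(q0, b) = q1
d(q1, b) = q2
d(q2, a) = q0


q0 -> q1 -> q2 -> q0


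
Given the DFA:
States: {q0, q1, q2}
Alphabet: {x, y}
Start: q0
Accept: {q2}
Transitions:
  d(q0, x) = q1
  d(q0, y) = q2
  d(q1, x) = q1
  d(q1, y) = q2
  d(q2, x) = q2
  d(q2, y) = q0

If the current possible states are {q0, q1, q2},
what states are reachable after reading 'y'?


Apply transition on 'y' from each current state:
  d(q0, y) = q2
  d(q1, y) = q2
  d(q2, y) = q0

{q0, q2}


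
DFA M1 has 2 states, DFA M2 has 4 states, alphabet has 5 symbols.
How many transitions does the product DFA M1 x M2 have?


Product DFA has 2 * 4 = 8 states.
Each has 5 transitions: 8 * 5 = 40

40


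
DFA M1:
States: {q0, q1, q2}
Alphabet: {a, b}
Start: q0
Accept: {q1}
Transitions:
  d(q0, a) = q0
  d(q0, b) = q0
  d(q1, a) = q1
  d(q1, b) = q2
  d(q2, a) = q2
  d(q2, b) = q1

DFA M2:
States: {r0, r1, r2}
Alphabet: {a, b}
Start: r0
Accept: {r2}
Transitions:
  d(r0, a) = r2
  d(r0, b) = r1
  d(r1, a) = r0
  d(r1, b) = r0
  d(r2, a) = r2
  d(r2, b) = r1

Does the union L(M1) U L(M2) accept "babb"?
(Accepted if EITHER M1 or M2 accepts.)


M1: final=q0 accepted=False
M2: final=r0 accepted=False

No, union rejects (neither accepts)


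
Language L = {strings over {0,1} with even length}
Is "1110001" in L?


length = 7; 7 mod 2 = 1

No, "1110001" is not in L


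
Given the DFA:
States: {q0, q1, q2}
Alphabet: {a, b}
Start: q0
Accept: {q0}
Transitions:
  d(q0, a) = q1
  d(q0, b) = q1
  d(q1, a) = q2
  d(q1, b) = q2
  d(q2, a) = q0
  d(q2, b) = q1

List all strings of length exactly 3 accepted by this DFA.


All strings of length 3: 8 total
Accepted: 4

"aaa", "aba", "baa", "bba"


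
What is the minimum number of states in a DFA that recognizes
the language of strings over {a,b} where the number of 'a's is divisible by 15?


States track (count of 'a') mod 15.
Need 15 states: one per remainder 0..14; accept = remainder 0.

15


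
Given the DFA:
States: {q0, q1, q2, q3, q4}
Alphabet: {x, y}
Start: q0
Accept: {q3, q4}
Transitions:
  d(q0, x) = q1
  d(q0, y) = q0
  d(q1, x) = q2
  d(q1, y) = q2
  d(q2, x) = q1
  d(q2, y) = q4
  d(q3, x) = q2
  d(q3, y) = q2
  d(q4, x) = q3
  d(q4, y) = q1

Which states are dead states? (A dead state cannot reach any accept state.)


Forward reachability from each state:
  q0 -> reaches accept state q3 (live)
  q1 -> reaches accept state q3 (live)
  q2 -> reaches accept state q3 (live)
  q3 -> reaches accept state q3 (live)
  q4 -> reaches accept state q3 (live)

None (all states can reach an accept state)


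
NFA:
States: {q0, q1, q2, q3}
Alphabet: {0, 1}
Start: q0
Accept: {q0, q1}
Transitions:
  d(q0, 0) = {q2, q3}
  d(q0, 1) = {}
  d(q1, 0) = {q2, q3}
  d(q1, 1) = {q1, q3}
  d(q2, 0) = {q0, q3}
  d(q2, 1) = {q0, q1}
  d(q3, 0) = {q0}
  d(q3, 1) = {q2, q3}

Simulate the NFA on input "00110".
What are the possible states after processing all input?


Start: {q0}
  --0--> {q2, q3}
  --0--> {q0, q3}
  --1--> {q2, q3}
  --1--> {q0, q1, q2, q3}
  --0--> {q0, q2, q3}

{q0, q2, q3}


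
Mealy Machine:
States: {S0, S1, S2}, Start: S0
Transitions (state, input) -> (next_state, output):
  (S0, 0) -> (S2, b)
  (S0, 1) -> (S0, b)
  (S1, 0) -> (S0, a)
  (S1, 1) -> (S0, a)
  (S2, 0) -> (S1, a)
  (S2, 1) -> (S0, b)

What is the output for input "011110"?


Step-by-step:
  (S0, 0) -> (S2, b)
  (S2, 1) -> (S0, b)
  (S0, 1) -> (S0, b)
  (S0, 1) -> (S0, b)
  (S0, 1) -> (S0, b)
  (S0, 0) -> (S2, b)

"bbbbbb"


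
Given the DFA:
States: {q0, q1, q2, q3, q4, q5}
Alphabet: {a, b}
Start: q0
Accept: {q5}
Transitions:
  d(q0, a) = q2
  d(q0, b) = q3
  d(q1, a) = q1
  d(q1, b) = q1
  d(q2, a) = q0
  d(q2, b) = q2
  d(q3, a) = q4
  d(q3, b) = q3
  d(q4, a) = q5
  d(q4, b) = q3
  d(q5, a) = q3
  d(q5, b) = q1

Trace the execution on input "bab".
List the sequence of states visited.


Input: bab
d(q0, b) = q3
d(q3, a) = q4
d(q4, b) = q3


q0 -> q3 -> q4 -> q3


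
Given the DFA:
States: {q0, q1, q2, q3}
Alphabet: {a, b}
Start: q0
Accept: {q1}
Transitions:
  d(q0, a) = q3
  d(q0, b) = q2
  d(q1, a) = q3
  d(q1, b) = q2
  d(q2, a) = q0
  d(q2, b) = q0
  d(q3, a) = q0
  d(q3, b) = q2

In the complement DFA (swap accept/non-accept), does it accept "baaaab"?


Trace: q0 -> q2 -> q0 -> q3 -> q0 -> q3 -> q2
Final: q2
Original accept: {q1}
Complement: q2 is not in original accept

Yes, complement accepts (original rejects)


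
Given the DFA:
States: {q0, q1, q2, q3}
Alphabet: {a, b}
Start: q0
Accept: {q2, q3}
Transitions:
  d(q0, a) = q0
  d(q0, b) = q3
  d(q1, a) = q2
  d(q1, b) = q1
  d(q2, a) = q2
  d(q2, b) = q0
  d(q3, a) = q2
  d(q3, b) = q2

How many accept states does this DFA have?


Accept states listed: {q2, q3}
Counting: q2(1) q3(2)

2


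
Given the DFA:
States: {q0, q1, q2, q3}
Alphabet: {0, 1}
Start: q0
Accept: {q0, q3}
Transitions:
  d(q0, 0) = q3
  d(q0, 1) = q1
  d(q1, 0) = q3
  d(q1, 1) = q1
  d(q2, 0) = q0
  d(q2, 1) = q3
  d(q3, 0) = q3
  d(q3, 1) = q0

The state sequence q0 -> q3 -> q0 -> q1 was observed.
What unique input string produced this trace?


Trace back each transition to find the symbol:
  q0 --[0]--> q3
  q3 --[1]--> q0
  q0 --[1]--> q1

"011"


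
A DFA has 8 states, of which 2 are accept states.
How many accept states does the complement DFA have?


Complement swaps accept and non-accept states.
8 - 2 = 6

6


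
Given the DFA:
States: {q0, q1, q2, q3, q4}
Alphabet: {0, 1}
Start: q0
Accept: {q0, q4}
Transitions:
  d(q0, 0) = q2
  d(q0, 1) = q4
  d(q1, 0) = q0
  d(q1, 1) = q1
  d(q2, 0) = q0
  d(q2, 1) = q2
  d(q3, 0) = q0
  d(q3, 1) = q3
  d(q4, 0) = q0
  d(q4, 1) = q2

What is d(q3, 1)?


Looking up transition d(q3, 1)

q3


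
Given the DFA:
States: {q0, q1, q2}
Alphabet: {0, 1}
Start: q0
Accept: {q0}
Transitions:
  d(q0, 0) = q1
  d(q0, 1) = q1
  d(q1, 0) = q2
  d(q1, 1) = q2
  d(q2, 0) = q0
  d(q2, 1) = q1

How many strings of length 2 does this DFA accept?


Enumerating all length-2 strings:
  "00" -> q2 [reject]
  "01" -> q2 [reject]
  "10" -> q2 [reject]
  "11" -> q2 [reject]

0 out of 4


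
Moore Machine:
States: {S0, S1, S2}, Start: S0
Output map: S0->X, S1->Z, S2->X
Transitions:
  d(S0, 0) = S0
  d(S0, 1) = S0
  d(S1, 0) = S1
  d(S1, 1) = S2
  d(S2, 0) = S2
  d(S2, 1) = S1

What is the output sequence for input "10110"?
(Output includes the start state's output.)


Start: S0 (output X)
  --1--> S0 (output X)
  --0--> S0 (output X)
  --1--> S0 (output X)
  --1--> S0 (output X)
  --0--> S0 (output X)

"XXXXXX"


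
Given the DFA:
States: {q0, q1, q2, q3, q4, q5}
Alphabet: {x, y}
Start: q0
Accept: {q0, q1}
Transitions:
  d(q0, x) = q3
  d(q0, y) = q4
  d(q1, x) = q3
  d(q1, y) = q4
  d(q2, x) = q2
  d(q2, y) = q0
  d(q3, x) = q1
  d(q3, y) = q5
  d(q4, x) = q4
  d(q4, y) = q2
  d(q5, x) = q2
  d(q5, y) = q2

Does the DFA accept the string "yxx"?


Trace: q0 -> q4 -> q4 -> q4
Final state: q4
Accept states: {q0, q1}

No, rejected (final state q4 is not an accept state)


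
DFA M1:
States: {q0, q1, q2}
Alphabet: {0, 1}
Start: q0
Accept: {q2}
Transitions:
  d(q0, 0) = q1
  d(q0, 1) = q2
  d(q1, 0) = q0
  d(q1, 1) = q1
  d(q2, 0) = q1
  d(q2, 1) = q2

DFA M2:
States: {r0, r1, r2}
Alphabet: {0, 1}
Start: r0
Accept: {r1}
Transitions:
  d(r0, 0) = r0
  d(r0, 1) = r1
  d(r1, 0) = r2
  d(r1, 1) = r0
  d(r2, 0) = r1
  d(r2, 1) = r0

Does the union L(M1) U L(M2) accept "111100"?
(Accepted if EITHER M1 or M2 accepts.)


M1: final=q0 accepted=False
M2: final=r0 accepted=False

No, union rejects (neither accepts)


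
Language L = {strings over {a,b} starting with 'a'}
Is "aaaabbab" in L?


first symbol = 'a'

Yes, "aaaabbab" is in L


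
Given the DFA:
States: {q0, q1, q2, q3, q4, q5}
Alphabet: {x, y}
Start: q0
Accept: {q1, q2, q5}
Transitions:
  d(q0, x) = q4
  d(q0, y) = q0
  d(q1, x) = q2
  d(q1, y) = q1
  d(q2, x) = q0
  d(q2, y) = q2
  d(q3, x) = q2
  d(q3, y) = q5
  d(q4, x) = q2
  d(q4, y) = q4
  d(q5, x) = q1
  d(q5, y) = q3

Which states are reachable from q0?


BFS from q0:
  layer 0: {q0}
  layer 1: {q4}
  layer 2: {q2}

{q0, q2, q4}


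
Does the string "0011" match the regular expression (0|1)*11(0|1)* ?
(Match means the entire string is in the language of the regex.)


|string| = 4; first = '0'; last = '1'

Yes, "0011" matches (0|1)*11(0|1)*


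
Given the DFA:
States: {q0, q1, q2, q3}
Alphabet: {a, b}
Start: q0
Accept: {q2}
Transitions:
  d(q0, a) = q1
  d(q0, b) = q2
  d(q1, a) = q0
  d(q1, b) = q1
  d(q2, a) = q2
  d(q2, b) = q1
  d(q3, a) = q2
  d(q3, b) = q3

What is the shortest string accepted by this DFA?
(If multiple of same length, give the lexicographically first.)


BFS by string length (lex-first path to each state shown):
  len 0: q0<-""
  len 1: q1<-"a", q2<-"b"
Found accept state at length 1.

"b"


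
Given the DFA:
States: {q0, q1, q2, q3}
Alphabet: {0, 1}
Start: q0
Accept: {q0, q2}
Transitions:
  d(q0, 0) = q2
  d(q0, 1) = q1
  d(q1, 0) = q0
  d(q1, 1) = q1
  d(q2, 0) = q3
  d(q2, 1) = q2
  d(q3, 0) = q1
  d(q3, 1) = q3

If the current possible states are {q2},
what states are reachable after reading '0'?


Apply transition on '0' from each current state:
  d(q2, 0) = q3

{q3}


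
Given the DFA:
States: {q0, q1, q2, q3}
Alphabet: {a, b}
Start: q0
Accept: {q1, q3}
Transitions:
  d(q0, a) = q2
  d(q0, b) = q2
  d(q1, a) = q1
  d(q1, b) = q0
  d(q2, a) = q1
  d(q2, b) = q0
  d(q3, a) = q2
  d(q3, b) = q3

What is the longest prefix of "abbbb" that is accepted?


Run the DFA, marking each prefix where the state is accepting:
  "" -> q0 [reject]
  "a" -> q2 [reject]
  "ab" -> q0 [reject]
  "abb" -> q2 [reject]
  "abbb" -> q0 [reject]
  "abbbb" -> q2 [reject]

No prefix is accepted


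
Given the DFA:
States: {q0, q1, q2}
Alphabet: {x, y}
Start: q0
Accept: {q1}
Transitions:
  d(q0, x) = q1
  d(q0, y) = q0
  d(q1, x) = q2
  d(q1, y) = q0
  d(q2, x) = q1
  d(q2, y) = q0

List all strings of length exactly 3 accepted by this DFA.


All strings of length 3: 8 total
Accepted: 3

"xxx", "xyx", "yyx"


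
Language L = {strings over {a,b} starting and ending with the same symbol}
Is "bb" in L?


first = 'b', last = 'b'

Yes, "bb" is in L


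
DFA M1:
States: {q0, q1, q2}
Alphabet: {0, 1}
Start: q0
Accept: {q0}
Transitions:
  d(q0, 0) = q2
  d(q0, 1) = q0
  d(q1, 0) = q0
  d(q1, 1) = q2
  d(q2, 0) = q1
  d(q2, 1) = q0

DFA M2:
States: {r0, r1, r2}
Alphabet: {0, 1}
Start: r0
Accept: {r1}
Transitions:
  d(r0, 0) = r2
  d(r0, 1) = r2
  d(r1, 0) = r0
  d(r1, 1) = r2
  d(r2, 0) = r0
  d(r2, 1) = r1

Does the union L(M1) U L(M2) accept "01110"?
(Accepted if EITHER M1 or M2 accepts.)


M1: final=q2 accepted=False
M2: final=r0 accepted=False

No, union rejects (neither accepts)


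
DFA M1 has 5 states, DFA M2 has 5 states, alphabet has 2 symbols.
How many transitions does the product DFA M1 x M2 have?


Product DFA has 5 * 5 = 25 states.
Each has 2 transitions: 25 * 2 = 50

50


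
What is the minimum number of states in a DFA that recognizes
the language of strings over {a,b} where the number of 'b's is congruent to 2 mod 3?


States track (count of 'b') mod 3.
Need 3 states: one per remainder 0..2; accept = remainder 2.

3


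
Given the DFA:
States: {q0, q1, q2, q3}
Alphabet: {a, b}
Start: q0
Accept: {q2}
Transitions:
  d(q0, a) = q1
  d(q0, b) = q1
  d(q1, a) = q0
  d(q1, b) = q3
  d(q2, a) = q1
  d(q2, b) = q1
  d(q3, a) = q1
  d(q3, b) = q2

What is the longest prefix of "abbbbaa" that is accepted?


Run the DFA, marking each prefix where the state is accepting:
  "" -> q0 [reject]
  "a" -> q1 [reject]
  "ab" -> q3 [reject]
  "abb" -> q2 [accept]
  "abbb" -> q1 [reject]
  "abbbb" -> q3 [reject]
  "abbbba" -> q1 [reject]
  "abbbbaa" -> q0 [reject]

"abb"


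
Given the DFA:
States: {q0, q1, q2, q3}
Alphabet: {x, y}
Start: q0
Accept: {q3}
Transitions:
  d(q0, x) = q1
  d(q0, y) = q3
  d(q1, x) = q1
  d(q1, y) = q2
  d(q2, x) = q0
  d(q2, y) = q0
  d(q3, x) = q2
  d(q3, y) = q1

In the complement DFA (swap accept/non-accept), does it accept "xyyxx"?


Trace: q0 -> q1 -> q2 -> q0 -> q1 -> q1
Final: q1
Original accept: {q3}
Complement: q1 is not in original accept

Yes, complement accepts (original rejects)


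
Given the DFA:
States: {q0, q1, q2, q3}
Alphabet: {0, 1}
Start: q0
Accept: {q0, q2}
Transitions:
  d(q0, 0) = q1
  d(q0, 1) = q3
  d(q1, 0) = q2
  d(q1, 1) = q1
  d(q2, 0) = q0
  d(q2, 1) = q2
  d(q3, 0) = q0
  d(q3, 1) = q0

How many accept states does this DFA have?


Accept states listed: {q0, q2}
Counting: q0(1) q2(2)

2


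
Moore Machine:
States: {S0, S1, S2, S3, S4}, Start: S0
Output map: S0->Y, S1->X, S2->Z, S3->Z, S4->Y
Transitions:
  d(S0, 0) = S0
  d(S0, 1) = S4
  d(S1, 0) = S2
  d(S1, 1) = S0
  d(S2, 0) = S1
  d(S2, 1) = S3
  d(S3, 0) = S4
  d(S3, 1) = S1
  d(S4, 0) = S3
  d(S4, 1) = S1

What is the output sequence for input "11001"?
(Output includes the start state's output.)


Start: S0 (output Y)
  --1--> S4 (output Y)
  --1--> S1 (output X)
  --0--> S2 (output Z)
  --0--> S1 (output X)
  --1--> S0 (output Y)

"YYXZXY"


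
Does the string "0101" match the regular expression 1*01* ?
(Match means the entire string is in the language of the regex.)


|string| = 4; first = '0'; last = '1'

No, "0101" does not match 1*01*


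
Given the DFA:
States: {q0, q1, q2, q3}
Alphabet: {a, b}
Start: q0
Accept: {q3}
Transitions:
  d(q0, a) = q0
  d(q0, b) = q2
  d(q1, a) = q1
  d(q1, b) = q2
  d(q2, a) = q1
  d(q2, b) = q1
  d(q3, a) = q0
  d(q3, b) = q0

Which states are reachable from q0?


BFS from q0:
  layer 0: {q0}
  layer 1: {q2}
  layer 2: {q1}

{q0, q1, q2}


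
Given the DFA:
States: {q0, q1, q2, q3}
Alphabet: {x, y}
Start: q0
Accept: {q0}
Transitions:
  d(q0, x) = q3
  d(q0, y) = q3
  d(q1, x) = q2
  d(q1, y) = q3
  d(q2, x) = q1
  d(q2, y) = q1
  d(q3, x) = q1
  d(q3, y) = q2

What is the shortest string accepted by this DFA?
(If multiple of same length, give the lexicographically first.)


BFS by string length (lex-first path to each state shown):
  len 0: q0<-""
Found accept state at length 0.

"" (empty string)


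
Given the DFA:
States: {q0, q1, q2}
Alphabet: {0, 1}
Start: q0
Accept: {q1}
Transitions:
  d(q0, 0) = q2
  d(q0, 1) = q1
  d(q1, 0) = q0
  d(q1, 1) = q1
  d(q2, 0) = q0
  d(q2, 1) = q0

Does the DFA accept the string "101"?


Trace: q0 -> q1 -> q0 -> q1
Final state: q1
Accept states: {q1}

Yes, accepted (final state q1 is an accept state)


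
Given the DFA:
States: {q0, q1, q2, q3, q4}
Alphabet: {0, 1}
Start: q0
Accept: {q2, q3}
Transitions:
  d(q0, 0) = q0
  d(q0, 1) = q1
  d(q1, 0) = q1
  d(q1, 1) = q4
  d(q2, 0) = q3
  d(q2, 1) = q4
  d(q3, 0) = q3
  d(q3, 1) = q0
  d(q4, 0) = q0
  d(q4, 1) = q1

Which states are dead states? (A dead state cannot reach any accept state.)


Forward reachability from each state:
  q0 -> reaches {q0, q1, q4}, no accept state (dead)
  q1 -> reaches {q0, q1, q4}, no accept state (dead)
  q2 -> reaches accept state q2 (live)
  q3 -> reaches accept state q3 (live)
  q4 -> reaches {q0, q1, q4}, no accept state (dead)

{q0, q1, q4}


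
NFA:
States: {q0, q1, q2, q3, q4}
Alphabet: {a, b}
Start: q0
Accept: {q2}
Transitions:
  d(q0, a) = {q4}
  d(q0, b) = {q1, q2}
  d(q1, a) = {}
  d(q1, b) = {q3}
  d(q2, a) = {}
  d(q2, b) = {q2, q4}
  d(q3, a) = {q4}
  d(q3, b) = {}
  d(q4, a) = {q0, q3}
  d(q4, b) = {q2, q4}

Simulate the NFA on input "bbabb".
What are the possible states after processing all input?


Start: {q0}
  --b--> {q1, q2}
  --b--> {q2, q3, q4}
  --a--> {q0, q3, q4}
  --b--> {q1, q2, q4}
  --b--> {q2, q3, q4}

{q2, q3, q4}


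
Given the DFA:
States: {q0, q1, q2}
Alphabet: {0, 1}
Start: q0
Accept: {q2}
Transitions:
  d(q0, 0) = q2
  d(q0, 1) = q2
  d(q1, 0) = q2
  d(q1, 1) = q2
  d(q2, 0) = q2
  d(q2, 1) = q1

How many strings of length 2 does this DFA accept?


Enumerating all length-2 strings:
  "00" -> q2 [accept]
  "01" -> q1 [reject]
  "10" -> q2 [accept]
  "11" -> q1 [reject]

2 out of 4


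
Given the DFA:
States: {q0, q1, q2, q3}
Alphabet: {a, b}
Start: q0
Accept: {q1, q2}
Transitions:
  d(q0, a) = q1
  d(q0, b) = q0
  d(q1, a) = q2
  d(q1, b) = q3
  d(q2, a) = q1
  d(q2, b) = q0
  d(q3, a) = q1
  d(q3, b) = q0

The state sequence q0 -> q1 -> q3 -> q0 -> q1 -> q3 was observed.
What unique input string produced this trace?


Trace back each transition to find the symbol:
  q0 --[a]--> q1
  q1 --[b]--> q3
  q3 --[b]--> q0
  q0 --[a]--> q1
  q1 --[b]--> q3

"abbab"


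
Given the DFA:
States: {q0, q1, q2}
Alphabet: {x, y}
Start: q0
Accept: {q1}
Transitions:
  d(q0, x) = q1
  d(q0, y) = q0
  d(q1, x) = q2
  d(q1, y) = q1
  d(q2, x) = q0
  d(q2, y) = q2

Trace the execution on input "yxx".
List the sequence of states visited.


Input: yxx
d(q0, y) = q0
d(q0, x) = q1
d(q1, x) = q2


q0 -> q0 -> q1 -> q2


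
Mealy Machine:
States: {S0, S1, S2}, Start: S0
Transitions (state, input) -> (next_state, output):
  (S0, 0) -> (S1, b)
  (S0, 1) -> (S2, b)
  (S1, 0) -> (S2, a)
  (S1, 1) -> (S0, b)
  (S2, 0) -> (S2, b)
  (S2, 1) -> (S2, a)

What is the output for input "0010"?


Step-by-step:
  (S0, 0) -> (S1, b)
  (S1, 0) -> (S2, a)
  (S2, 1) -> (S2, a)
  (S2, 0) -> (S2, b)

"baab"


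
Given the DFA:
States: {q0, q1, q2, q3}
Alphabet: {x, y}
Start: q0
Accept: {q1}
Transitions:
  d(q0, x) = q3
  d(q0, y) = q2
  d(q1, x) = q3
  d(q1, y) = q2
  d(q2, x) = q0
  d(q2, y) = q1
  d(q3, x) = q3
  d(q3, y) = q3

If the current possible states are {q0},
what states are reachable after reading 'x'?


Apply transition on 'x' from each current state:
  d(q0, x) = q3

{q3}


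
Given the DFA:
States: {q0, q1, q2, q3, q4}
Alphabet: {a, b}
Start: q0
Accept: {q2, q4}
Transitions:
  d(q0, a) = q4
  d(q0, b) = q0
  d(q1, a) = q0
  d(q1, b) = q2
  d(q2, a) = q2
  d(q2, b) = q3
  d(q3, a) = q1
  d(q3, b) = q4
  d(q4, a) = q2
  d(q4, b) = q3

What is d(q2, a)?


Looking up transition d(q2, a)

q2


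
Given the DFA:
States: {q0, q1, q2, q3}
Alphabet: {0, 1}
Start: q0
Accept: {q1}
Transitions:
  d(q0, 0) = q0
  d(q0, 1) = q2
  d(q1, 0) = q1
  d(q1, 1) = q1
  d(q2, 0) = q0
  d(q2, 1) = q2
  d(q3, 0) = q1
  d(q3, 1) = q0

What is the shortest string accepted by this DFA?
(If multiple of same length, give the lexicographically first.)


BFS by string length (lex-first path to each state shown):
  len 0: q0<-""
  len 1: q0<-"0", q2<-"1"
  len 2: q0<-"00", q2<-"01"
  len 3: q0<-"000", q2<-"001"
  len 4: q0<-"0000", q2<-"0001"
  len 5: q0<-"00000", q2<-"00001"
  len 6: q0<-"000000", q2<-"000001"
  len 7: q0<-"0000000", q2<-"0000001"
  len 8: q0<-"00000000", q2<-"00000001"

No string accepted (empty language)
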